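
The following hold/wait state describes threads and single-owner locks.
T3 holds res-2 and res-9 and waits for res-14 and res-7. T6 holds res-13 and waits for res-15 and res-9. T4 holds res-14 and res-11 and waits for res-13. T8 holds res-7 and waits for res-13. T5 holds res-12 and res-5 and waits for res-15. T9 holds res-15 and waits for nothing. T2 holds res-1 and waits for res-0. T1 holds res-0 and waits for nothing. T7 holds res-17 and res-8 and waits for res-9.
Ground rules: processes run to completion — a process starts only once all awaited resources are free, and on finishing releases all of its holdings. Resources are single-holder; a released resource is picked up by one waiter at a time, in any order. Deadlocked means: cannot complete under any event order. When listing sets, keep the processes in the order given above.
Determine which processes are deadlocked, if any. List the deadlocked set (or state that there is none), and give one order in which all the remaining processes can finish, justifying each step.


The deadlocked set is T3, T6, T4, T8 and T7.
Key observation: the wait chain closes on itself along T3 -> T4 -> T6 -> T3; T8 is caught in further circular waits and T7 waits into the deadlock from upstream.
A valid finishing order for the others: T1, T9, T2, T5.
Walking it through:
  T1: no waits; runs immediately, freeing res-0
  T9: no waits; runs immediately, freeing res-15
  T2: everything it awaited (res-0) is free; runs, freeing res-1
  T5: everything it awaited (res-15) is free; runs, freeing res-12 and res-5


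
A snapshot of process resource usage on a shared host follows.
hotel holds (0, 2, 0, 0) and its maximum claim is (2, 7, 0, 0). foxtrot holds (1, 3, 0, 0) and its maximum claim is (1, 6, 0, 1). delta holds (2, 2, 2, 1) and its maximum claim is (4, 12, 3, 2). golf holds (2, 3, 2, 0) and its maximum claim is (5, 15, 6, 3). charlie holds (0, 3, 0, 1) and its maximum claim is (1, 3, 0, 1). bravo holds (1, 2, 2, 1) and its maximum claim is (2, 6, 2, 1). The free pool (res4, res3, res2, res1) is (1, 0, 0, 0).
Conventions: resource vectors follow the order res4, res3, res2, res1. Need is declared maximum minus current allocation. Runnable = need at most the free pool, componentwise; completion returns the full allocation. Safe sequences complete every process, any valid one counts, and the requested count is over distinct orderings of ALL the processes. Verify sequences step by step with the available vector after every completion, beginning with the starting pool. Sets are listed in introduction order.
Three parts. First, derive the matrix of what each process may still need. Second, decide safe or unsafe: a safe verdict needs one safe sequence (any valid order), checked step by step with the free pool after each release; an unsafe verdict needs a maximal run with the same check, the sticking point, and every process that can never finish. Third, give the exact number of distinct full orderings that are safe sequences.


(1) Remaining need (order res4, res3, res2, res1):
  hotel: (2, 5, 0, 0)
  foxtrot: (0, 3, 0, 1)
  delta: (2, 10, 1, 1)
  golf: (3, 12, 4, 3)
  charlie: (1, 0, 0, 0)
  bravo: (1, 4, 0, 0)
(2) SAFE, for example via the order charlie, foxtrot, hotel, bravo, delta, golf.
Key observation: the order's first zero-slack moment is charlie ((1, 0, 0, 0) needed, (1, 0, 0, 0) free — a requested resource with nothing to spare).
Check, step by step:
  pool = (1, 0, 0, 0)
  charlie needs (1, 0, 0, 0) <= (1, 0, 0, 0) -> finishes; pool += (0, 3, 0, 1) = (1, 3, 0, 1)
  foxtrot needs (0, 3, 0, 1) <= (1, 3, 0, 1) -> finishes; pool += (1, 3, 0, 0) = (2, 6, 0, 1)
  hotel needs (2, 5, 0, 0) <= (2, 6, 0, 1) -> finishes; pool += (0, 2, 0, 0) = (2, 8, 0, 1)
  bravo needs (1, 4, 0, 0) <= (2, 8, 0, 1) -> finishes; pool += (1, 2, 2, 1) = (3, 10, 2, 2)
  delta needs (2, 10, 1, 1) <= (3, 10, 2, 2) -> finishes; pool += (2, 2, 2, 1) = (5, 12, 4, 3)
  golf needs (3, 12, 4, 3) <= (5, 12, 4, 3) -> finishes; pool += (2, 3, 2, 0) = (7, 15, 6, 3)
(3) Exactly 2 of the possible complete orderings are safe sequences.


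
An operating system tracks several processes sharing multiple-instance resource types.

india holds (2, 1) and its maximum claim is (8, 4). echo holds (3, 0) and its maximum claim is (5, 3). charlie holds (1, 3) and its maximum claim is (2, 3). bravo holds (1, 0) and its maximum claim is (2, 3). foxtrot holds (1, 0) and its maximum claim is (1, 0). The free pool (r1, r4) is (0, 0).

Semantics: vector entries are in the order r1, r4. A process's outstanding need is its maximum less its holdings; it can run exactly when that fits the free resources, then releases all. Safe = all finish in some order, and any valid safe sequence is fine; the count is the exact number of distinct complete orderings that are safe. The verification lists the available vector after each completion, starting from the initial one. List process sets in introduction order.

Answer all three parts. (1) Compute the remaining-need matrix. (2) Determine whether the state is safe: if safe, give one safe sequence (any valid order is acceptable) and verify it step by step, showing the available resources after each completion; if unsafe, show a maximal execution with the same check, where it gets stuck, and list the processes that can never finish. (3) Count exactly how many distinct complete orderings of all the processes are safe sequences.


(1) Need matrix, components ordered r1, r4:
  india: (6, 3)
  echo: (2, 3)
  charlie: (1, 0)
  bravo: (1, 3)
  foxtrot: (0, 0)
(2) SAFE, for example via the order foxtrot, charlie, echo, bravo, india.
Key observation: at charlie the run first touches a limit — (1, 0) against (1, 0), exact on a resource it actually requests.
Verifying each step:
  pool = (0, 0)
  foxtrot: need (0, 0) fits (0, 0); releases (1, 0), pool now (1, 0)
  charlie: need (1, 0) fits (1, 0); releases (1, 3), pool now (2, 3)
  echo: need (2, 3) fits (2, 3); releases (3, 0), pool now (5, 3)
  bravo: need (1, 3) fits (5, 3); releases (1, 0), pool now (6, 3)
  india: need (6, 3) fits (6, 3); releases (2, 1), pool now (8, 4)
(3) Precisely 2 of the possible complete orderings are safe sequences.


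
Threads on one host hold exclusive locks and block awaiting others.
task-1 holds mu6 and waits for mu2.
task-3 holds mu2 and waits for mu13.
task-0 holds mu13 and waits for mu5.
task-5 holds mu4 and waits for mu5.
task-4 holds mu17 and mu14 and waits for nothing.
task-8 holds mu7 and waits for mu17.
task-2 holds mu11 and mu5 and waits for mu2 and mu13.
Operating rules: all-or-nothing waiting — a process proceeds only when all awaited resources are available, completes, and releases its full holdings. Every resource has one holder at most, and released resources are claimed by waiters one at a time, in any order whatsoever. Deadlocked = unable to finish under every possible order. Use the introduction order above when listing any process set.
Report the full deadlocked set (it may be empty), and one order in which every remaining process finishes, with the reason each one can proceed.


Deadlocked set: task-1, task-3, task-0, task-5 and task-2.
Key observation: nobody on the ring task-3 -> task-0 -> task-2 -> task-3 can start until another member finishes, which never happens; task-1 and task-5 wait into the deadlock from upstream.
A valid finishing order for the others: task-4, task-8.
Check, step by step:
  task-4 waits on nothing -> runs at once and releases mu17 and mu14
  run task-8 (all its waits — mu17 — are resolved); releases mu7


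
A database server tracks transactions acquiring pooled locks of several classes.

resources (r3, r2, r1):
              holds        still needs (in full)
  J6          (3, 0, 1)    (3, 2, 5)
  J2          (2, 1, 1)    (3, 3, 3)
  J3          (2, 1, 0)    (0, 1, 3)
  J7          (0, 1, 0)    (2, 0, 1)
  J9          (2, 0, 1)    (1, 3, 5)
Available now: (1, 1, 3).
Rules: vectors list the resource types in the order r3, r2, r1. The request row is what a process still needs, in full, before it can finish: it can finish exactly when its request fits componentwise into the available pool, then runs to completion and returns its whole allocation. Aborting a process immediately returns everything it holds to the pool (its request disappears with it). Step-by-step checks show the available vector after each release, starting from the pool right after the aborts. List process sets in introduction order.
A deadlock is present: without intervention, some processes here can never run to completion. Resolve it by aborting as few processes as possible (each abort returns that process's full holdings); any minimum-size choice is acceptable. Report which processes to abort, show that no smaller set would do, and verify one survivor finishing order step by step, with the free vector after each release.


The answer: abort J6.
Key observation: no ordering could ever have run J9 before the abort of J6; with (3, 0, 1) back in the pool it fits at step 4.
Minimality: the empty abort set fails — the state is deadlocked as it stands.
The survivors complete as J7, J3, J2, J9. Step-by-step check (starting from the post-abort pool):
  pool = (4, 1, 4)
  J7 needs (2, 0, 1) <= (4, 1, 4) -> finishes; pool += (0, 1, 0) = (4, 2, 4)
  J3 needs (0, 1, 3) <= (4, 2, 4) -> finishes; pool += (2, 1, 0) = (6, 3, 4)
  J2 needs (3, 3, 3) <= (6, 3, 4) -> finishes; pool += (2, 1, 1) = (8, 4, 5)
  J9 needs (1, 3, 5) <= (8, 4, 5) -> finishes; pool += (2, 0, 1) = (10, 4, 6)


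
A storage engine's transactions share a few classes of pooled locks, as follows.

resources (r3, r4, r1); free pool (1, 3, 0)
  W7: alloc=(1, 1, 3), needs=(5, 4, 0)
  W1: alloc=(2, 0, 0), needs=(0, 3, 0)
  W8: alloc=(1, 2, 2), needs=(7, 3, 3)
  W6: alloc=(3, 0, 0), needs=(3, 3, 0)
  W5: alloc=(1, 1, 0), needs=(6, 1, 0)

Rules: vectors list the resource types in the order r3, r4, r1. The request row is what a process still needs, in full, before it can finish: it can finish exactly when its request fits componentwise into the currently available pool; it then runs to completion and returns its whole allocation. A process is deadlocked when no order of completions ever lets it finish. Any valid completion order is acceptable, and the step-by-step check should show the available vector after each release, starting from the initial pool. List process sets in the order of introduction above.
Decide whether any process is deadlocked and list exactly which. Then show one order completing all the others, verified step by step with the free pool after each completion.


Nothing here is deadlocked.
Key observation: starting with W1, each completion frees enough for the next — no one is permanently blocked.
One completion order for the rest: W1, W6, W5, W7, W8. Walking it through:
  pool = (1, 3, 0)
  W1 needs (0, 3, 0) <= (1, 3, 0) -> finishes; pool += (2, 0, 0) = (3, 3, 0)
  W6 needs (3, 3, 0) <= (3, 3, 0) -> finishes; pool += (3, 0, 0) = (6, 3, 0)
  W5 needs (6, 1, 0) <= (6, 3, 0) -> finishes; pool += (1, 1, 0) = (7, 4, 0)
  W7 needs (5, 4, 0) <= (7, 4, 0) -> finishes; pool += (1, 1, 3) = (8, 5, 3)
  W8 needs (7, 3, 3) <= (8, 5, 3) -> finishes; pool += (1, 2, 2) = (9, 7, 5)


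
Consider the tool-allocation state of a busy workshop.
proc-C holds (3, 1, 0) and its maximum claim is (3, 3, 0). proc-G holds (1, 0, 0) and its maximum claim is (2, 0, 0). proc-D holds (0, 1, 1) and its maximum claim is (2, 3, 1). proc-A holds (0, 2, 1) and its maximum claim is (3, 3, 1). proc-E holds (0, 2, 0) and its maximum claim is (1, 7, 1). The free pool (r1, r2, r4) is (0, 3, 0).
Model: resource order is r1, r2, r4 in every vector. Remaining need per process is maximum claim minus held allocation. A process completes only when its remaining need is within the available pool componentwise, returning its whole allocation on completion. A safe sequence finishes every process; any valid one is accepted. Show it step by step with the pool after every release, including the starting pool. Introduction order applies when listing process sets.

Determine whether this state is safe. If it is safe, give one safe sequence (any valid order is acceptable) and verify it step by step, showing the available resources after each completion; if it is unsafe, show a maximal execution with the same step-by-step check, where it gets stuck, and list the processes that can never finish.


The state is SAFE; one workable sequence: proc-C, proc-G, proc-D, proc-A, proc-E.
Key observation: the order never hits an exact fit; proc-C is the first step at the minimum slack of 1 on its requested resources ((0, 2, 0), (0, 3, 0) free).
Verifying each step:
  pool = (0, 3, 0)
  proc-C needs (0, 2, 0) <= (0, 3, 0) -> finishes; pool += (3, 1, 0) = (3, 4, 0)
  proc-G needs (1, 0, 0) <= (3, 4, 0) -> finishes; pool += (1, 0, 0) = (4, 4, 0)
  proc-D needs (2, 2, 0) <= (4, 4, 0) -> finishes; pool += (0, 1, 1) = (4, 5, 1)
  proc-A needs (3, 1, 0) <= (4, 5, 1) -> finishes; pool += (0, 2, 1) = (4, 7, 2)
  proc-E needs (1, 5, 1) <= (4, 7, 2) -> finishes; pool += (0, 2, 0) = (4, 9, 2)


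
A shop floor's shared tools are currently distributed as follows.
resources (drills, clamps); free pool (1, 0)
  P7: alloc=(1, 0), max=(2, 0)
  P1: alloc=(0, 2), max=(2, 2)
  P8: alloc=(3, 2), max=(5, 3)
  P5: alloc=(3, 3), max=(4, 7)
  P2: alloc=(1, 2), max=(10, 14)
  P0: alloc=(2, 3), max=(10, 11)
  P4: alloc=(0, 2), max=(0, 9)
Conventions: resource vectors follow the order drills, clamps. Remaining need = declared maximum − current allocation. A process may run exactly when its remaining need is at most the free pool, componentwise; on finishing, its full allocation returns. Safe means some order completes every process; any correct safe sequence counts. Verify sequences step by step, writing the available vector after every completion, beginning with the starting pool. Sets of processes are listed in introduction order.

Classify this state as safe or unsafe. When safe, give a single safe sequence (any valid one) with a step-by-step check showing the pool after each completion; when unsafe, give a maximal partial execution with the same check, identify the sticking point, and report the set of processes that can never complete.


SAFE, for example via the order P7, P1, P8, P5, P4, P0, P2.
Key observation: P7 marks the first exact bind of the order: its need (1, 0) fits the free (1, 0) with zero slack on a requested resource.
Walking it through:
  pool = (1, 0)
  run P7 (needs (1, 0), free (1, 0)); after release of (1, 0) the pool is (2, 0)
  run P1 (needs (2, 0), free (2, 0)); after release of (0, 2) the pool is (2, 2)
  run P8 (needs (2, 1), free (2, 2)); after release of (3, 2) the pool is (5, 4)
  run P5 (needs (1, 4), free (5, 4)); after release of (3, 3) the pool is (8, 7)
  run P4 (needs (0, 7), free (8, 7)); after release of (0, 2) the pool is (8, 9)
  run P0 (needs (8, 8), free (8, 9)); after release of (2, 3) the pool is (10, 12)
  run P2 (needs (9, 12), free (10, 12)); after release of (1, 2) the pool is (11, 14)


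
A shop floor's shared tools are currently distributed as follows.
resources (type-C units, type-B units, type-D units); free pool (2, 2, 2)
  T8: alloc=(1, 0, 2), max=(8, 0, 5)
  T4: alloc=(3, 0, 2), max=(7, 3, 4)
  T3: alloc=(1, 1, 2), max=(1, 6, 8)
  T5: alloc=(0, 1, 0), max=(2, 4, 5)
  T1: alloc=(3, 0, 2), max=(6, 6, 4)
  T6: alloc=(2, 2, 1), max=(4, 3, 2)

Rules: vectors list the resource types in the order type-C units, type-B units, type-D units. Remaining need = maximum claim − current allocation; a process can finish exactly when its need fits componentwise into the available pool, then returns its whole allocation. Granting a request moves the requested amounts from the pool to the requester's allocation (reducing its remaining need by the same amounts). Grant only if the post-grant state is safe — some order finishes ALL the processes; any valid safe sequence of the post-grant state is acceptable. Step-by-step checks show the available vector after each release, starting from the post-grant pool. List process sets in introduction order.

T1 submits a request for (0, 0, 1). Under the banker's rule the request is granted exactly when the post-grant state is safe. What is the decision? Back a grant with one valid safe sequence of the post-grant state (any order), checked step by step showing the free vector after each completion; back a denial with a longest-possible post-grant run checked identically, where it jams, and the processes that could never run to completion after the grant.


GRANT. The post-grant state is safe; one safe sequence: T6, T4, T8, T5, T3, T1.
Key observation: the grant leaves (2, 2, 1) free — enough for T6, whose release restarts the cascade.
Check on the post-grant state, step by step:
  pool = (2, 2, 1)
  run T6 (needs (2, 1, 1), free (2, 2, 1)); after release of (2, 2, 1) the pool is (4, 4, 2)
  run T4 (needs (4, 3, 2), free (4, 4, 2)); after release of (3, 0, 2) the pool is (7, 4, 4)
  run T8 (needs (7, 0, 3), free (7, 4, 4)); after release of (1, 0, 2) the pool is (8, 4, 6)
  run T5 (needs (2, 3, 5), free (8, 4, 6)); after release of (0, 1, 0) the pool is (8, 5, 6)
  run T3 (needs (0, 5, 6), free (8, 5, 6)); after release of (1, 1, 2) the pool is (9, 6, 8)
  run T1 (needs (3, 6, 1), free (9, 6, 8)); after release of (3, 0, 3) the pool is (12, 6, 11)


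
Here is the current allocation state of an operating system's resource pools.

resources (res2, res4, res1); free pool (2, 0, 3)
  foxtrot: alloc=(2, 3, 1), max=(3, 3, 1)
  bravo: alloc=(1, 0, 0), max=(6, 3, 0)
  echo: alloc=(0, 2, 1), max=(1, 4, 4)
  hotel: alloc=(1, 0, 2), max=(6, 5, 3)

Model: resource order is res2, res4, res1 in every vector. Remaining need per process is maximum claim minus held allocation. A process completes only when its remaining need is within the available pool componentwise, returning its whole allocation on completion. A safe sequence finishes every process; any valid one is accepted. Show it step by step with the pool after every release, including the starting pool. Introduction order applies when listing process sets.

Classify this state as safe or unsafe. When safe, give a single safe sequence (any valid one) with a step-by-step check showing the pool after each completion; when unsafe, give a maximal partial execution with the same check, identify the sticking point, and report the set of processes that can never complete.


UNSAFE.
Key observation: the pool after foxtrot, echo is (4, 5, 5); every surviving request exceeds it in res2, so progress ends there.
Going as far as possible: foxtrot, echo; after that, nothing fits. Check, step by step:
  pool = (2, 0, 3)
  run foxtrot (needs (1, 0, 0), free (2, 0, 3)); after release of (2, 3, 1) the pool is (4, 3, 4)
  run echo (needs (1, 2, 3), free (4, 3, 4)); after release of (0, 2, 1) the pool is (4, 5, 5)
  bravo still needs (5, 3, 0) but only (4, 5, 5) is free — short on res2
  hotel still needs (5, 5, 1) but only (4, 5, 5) is free — short on res2
Permanently blocked: bravo and hotel.


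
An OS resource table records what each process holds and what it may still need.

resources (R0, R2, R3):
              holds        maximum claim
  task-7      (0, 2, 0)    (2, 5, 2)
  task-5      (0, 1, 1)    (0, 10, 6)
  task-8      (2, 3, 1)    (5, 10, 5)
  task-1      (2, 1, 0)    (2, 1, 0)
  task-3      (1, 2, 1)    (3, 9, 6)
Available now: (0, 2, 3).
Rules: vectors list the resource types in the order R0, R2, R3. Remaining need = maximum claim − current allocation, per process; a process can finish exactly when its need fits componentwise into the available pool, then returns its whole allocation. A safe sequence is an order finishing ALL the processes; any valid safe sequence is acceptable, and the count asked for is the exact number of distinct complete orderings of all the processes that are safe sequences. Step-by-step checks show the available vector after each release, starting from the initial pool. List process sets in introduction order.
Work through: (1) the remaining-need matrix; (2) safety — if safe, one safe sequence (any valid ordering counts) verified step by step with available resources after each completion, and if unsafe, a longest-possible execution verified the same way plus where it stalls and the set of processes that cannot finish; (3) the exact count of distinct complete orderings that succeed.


(1) Need matrix, components ordered R0, R2, R3:
  task-7: (2, 3, 2)
  task-5: (0, 9, 5)
  task-8: (3, 7, 4)
  task-1: (0, 0, 0)
  task-3: (2, 7, 5)
(2) UNSAFE.
Key observation: the pool after task-1, task-7 is (2, 5, 3); every surviving request exceeds it in R2, so progress ends there.
The run task-1, task-7 cannot be extended any further. Walking it through:
  pool = (0, 2, 3)
  run task-1 (needs (0, 0, 0), free (0, 2, 3)); after release of (2, 1, 0) the pool is (2, 3, 3)
  run task-7 (needs (2, 3, 2), free (2, 3, 3)); after release of (0, 2, 0) the pool is (2, 5, 3)
  blocked: task-5 wants (0, 9, 5), pool (2, 5, 3) — not enough R2 and R3
  blocked: task-8 wants (3, 7, 4), pool (2, 5, 3) — not enough R0, R2 and R3
  blocked: task-3 wants (2, 7, 5), pool (2, 5, 3) — not enough R2 and R3
Permanently blocked: task-5, task-8 and task-3.
(3) The exact count: 0 of the possible complete orderings are safe sequences.


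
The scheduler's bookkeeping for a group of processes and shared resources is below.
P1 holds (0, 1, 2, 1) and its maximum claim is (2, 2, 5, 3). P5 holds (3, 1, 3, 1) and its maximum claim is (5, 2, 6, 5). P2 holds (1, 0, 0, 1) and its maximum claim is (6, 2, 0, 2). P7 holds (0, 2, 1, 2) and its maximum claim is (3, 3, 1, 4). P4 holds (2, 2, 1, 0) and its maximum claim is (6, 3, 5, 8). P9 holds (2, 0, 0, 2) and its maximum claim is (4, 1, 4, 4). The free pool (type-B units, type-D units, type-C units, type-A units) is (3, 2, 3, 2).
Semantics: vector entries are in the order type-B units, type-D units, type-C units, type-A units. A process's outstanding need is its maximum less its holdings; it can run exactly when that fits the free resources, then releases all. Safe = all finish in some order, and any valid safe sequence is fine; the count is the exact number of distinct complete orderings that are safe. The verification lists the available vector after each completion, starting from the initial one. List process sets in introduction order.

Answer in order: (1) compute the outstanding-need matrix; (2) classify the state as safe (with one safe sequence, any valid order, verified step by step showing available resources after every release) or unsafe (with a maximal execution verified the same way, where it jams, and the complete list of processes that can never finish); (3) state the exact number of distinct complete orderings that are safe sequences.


(1) Need matrix, components ordered type-B units, type-D units, type-C units, type-A units:
  P1: (2, 1, 3, 2)
  P5: (2, 1, 3, 4)
  P2: (5, 2, 0, 1)
  P7: (3, 1, 0, 2)
  P4: (4, 1, 4, 8)
  P9: (2, 1, 4, 2)
(2) SAFE — a valid safe sequence is P1, P9, P7, P5, P4, P2.
Key observation: the order's first zero-slack moment is P1 ((2, 1, 3, 2) needed, (3, 2, 3, 2) free — a requested resource with nothing to spare).
Step-by-step check:
  pool = (3, 2, 3, 2)
  P1 needs (2, 1, 3, 2) <= (3, 2, 3, 2) -> finishes; pool += (0, 1, 2, 1) = (3, 3, 5, 3)
  P9 needs (2, 1, 4, 2) <= (3, 3, 5, 3) -> finishes; pool += (2, 0, 0, 2) = (5, 3, 5, 5)
  P7 needs (3, 1, 0, 2) <= (5, 3, 5, 5) -> finishes; pool += (0, 2, 1, 2) = (5, 5, 6, 7)
  P5 needs (2, 1, 3, 4) <= (5, 5, 6, 7) -> finishes; pool += (3, 1, 3, 1) = (8, 6, 9, 8)
  P4 needs (4, 1, 4, 8) <= (8, 6, 9, 8) -> finishes; pool += (2, 2, 1, 0) = (10, 8, 10, 8)
  P2 needs (5, 2, 0, 1) <= (10, 8, 10, 8) -> finishes; pool += (1, 0, 0, 1) = (11, 8, 10, 9)
(3) Exactly 46 of the possible complete orderings are safe sequences.


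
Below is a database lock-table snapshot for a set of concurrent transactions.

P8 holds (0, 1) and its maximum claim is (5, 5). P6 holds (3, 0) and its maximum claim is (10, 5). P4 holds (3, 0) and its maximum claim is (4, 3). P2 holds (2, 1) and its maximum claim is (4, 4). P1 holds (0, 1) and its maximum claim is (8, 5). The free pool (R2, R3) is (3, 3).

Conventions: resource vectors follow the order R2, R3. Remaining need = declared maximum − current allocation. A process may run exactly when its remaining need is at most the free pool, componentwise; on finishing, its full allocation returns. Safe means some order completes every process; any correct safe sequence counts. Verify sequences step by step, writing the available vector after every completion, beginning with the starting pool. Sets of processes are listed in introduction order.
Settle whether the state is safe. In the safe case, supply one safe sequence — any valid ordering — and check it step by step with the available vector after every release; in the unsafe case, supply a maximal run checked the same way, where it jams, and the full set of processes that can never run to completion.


SAFE, for example via the order P2, P8, P4, P6, P1.
Key observation: reading the order forward, P2 is the first process whose need (2, 3) meets the free pool (3, 3) exactly on a resource it requests.
Check, step by step:
  pool = (3, 3)
  P2: need (2, 3) fits (3, 3); releases (2, 1), pool now (5, 4)
  P8: need (5, 4) fits (5, 4); releases (0, 1), pool now (5, 5)
  P4: need (1, 3) fits (5, 5); releases (3, 0), pool now (8, 5)
  P6: need (7, 5) fits (8, 5); releases (3, 0), pool now (11, 5)
  P1: need (8, 4) fits (11, 5); releases (0, 1), pool now (11, 6)


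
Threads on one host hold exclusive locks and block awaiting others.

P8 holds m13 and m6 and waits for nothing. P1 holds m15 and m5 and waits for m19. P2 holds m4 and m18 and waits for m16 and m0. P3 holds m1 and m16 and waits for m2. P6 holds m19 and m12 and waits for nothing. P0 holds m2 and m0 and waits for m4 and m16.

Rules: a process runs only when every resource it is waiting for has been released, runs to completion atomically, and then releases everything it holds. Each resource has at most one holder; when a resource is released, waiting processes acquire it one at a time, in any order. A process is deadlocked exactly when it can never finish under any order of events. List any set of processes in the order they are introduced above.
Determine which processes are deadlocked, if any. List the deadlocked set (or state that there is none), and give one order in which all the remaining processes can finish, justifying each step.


Deadlocked: P2, P3 and P0.
Key observation: P2 -> P3 -> P0 -> P2 is a circular wait — nothing in it can go first; no other process is dragged down with it.
One completion order for the rest: P6, P1, P8.
Walking it through:
  run P6 (it waits on nothing); releases m19 and m12
  P1: everything it awaited (m19) is free; runs, freeing m15 and m5
  run P8 (it waits on nothing); releases m13 and m6


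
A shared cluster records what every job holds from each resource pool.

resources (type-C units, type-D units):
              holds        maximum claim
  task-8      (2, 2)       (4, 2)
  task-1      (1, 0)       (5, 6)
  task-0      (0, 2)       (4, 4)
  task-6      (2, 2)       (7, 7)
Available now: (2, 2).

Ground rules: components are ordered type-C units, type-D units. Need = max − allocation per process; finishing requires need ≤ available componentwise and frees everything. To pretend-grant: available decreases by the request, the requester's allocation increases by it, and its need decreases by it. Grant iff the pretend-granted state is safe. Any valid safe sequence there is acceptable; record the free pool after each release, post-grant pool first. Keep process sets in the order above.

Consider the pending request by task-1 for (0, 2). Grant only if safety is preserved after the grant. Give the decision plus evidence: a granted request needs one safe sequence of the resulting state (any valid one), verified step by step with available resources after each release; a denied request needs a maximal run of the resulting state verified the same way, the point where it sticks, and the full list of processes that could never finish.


GRANT: granting preserves safety; a valid post-grant sequence is task-8, task-0, task-1, task-6.
Key observation: post-grant, (2, 0) remains, and an order beginning with task-8 completes everyone.
Verifying the post-grant state step by step:
  pool = (2, 0)
  run task-8 (needs (2, 0), free (2, 0)); after release of (2, 2) the pool is (4, 2)
  run task-0 (needs (4, 2), free (4, 2)); after release of (0, 2) the pool is (4, 4)
  run task-1 (needs (4, 4), free (4, 4)); after release of (1, 2) the pool is (5, 6)
  run task-6 (needs (5, 5), free (5, 6)); after release of (2, 2) the pool is (7, 8)


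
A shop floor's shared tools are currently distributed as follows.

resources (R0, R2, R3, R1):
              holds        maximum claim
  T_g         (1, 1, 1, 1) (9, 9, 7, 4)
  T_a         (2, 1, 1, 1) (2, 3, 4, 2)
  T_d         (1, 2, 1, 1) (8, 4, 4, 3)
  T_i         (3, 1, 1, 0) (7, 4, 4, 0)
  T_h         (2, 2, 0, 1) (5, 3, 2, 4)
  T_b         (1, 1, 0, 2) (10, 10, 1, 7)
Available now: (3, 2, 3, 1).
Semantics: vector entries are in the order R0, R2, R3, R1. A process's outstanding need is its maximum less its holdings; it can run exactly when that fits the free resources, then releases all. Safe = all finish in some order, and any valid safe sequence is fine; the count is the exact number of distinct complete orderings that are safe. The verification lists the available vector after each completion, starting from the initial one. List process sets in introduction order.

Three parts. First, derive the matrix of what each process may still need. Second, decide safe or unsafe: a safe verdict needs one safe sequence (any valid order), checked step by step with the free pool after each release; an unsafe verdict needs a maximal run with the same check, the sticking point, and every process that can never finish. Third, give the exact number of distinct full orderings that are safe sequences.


(1) Remaining need (order R0, R2, R3, R1):
  T_g: (8, 8, 6, 3)
  T_a: (0, 2, 3, 1)
  T_d: (7, 2, 3, 2)
  T_i: (4, 3, 3, 0)
  T_h: (3, 1, 2, 3)
  T_b: (9, 9, 1, 5)
(2) The state is SAFE; one workable sequence: T_a, T_i, T_d, T_h, T_g, T_b.
Key observation: the order's first zero-slack moment is T_a ((0, 2, 3, 1) needed, (3, 2, 3, 1) free — a requested resource with nothing to spare).
Check, step by step:
  pool = (3, 2, 3, 1)
  T_a needs (0, 2, 3, 1) <= (3, 2, 3, 1) -> finishes; pool += (2, 1, 1, 1) = (5, 3, 4, 2)
  T_i needs (4, 3, 3, 0) <= (5, 3, 4, 2) -> finishes; pool += (3, 1, 1, 0) = (8, 4, 5, 2)
  T_d needs (7, 2, 3, 2) <= (8, 4, 5, 2) -> finishes; pool += (1, 2, 1, 1) = (9, 6, 6, 3)
  T_h needs (3, 1, 2, 3) <= (9, 6, 6, 3) -> finishes; pool += (2, 2, 0, 1) = (11, 8, 6, 4)
  T_g needs (8, 8, 6, 3) <= (11, 8, 6, 4) -> finishes; pool += (1, 1, 1, 1) = (12, 9, 7, 5)
  T_b needs (9, 9, 1, 5) <= (12, 9, 7, 5) -> finishes; pool += (1, 1, 0, 2) = (13, 10, 7, 7)
(3) Exactly 1 of the possible complete orderings is a safe sequence.


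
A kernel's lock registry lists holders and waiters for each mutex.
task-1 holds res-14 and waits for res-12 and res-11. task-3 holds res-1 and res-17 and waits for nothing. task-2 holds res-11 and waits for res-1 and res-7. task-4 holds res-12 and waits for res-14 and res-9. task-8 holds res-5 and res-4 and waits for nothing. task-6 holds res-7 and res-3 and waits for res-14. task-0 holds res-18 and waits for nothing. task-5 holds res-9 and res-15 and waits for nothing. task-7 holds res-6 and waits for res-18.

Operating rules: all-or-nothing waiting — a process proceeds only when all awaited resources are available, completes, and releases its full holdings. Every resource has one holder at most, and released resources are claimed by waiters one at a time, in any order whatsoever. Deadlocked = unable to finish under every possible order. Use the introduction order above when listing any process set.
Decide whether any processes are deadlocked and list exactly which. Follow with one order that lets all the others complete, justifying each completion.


Deadlocked set: task-1, task-2, task-4 and task-6.
Key observation: nobody on the ring task-1 -> task-2 -> task-6 -> task-1 can start until another member finishes, which never happens; task-4 is caught in further circular waits.
A valid finishing order for the others: task-3, task-5, task-8, task-0, task-7.
Check, step by step:
  task-3: no waits; runs immediately, freeing res-1 and res-17
  task-5: no waits; runs immediately, freeing res-9 and res-15
  task-8: no waits; runs immediately, freeing res-5 and res-4
  task-0: no waits; runs immediately, freeing res-18
  task-7: everything it awaited (res-18) is free; runs, freeing res-6


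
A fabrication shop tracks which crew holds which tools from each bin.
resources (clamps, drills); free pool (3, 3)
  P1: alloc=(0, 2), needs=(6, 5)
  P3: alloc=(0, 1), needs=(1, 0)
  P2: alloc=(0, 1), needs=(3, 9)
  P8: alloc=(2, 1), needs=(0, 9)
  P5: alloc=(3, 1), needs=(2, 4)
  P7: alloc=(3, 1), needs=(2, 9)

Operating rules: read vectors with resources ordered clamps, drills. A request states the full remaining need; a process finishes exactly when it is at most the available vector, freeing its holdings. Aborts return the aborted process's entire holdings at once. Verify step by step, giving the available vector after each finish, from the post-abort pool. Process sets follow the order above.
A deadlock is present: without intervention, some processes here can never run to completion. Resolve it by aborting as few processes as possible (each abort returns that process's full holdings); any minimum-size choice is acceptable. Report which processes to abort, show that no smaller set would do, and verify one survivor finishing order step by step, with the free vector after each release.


Minimum abort set: P2 and P7.
Key observation: P8 was stuck for good until P2 and P7 gave back (3, 2); in the order shown it finishes at step 4.
Minimality, checking each single-abort alternative: P1 alone leaves P2 blocked (short on drills); P3 alone leaves P2 blocked (short on drills); P2 alone leaves P8 blocked (short on drills); P8 alone leaves P2 blocked (short on drills); P5 alone leaves P2 blocked (short on drills); P7 alone leaves P2 blocked (short on drills).
The survivors complete as P3, P1, P5, P8. Walking it through (starting from the post-abort pool):
  pool = (6, 5)
  P3: need (1, 0) fits (6, 5); releases (0, 1), pool now (6, 6)
  P1: need (6, 5) fits (6, 6); releases (0, 2), pool now (6, 8)
  P5: need (2, 4) fits (6, 8); releases (3, 1), pool now (9, 9)
  P8: need (0, 9) fits (9, 9); releases (2, 1), pool now (11, 10)


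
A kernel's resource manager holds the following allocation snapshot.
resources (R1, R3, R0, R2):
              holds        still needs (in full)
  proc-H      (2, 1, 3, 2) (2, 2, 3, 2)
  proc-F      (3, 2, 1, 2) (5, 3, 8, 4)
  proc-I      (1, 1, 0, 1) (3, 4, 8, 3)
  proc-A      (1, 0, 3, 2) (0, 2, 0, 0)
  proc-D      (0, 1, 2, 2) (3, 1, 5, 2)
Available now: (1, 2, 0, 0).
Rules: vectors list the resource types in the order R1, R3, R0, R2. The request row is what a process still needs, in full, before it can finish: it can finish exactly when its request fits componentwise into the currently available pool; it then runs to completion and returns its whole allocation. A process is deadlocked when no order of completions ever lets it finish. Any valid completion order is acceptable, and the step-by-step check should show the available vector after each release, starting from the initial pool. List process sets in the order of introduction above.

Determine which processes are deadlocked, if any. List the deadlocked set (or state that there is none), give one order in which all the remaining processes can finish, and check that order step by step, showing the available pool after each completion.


No process is deadlocked.
Key observation: there is always a runnable process — proc-A first — so the state unwinds completely.
A valid finishing order for the others: proc-A, proc-H, proc-D, proc-I, proc-F. Walking it through:
  pool = (1, 2, 0, 0)
  run proc-A (needs (0, 2, 0, 0), free (1, 2, 0, 0)); after release of (1, 0, 3, 2) the pool is (2, 2, 3, 2)
  run proc-H (needs (2, 2, 3, 2), free (2, 2, 3, 2)); after release of (2, 1, 3, 2) the pool is (4, 3, 6, 4)
  run proc-D (needs (3, 1, 5, 2), free (4, 3, 6, 4)); after release of (0, 1, 2, 2) the pool is (4, 4, 8, 6)
  run proc-I (needs (3, 4, 8, 3), free (4, 4, 8, 6)); after release of (1, 1, 0, 1) the pool is (5, 5, 8, 7)
  run proc-F (needs (5, 3, 8, 4), free (5, 5, 8, 7)); after release of (3, 2, 1, 2) the pool is (8, 7, 9, 9)


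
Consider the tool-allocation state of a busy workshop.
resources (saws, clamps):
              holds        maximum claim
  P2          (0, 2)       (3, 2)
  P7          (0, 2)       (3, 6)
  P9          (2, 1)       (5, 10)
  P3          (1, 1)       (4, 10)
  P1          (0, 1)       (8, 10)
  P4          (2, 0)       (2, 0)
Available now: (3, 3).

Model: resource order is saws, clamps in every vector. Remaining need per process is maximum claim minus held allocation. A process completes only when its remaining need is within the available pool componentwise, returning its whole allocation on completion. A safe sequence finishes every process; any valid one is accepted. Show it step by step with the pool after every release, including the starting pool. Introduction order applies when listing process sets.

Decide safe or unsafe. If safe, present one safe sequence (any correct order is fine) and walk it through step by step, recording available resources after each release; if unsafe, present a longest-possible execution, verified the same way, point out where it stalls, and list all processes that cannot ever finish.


The state is UNSAFE.
Key observation: clamps is the bottleneck — with P2, P4, P7 done the pool holds (5, 7), short of every remaining need.
A maximal execution: P2, P4, P7 — then nothing else fits. Verifying each step:
  pool = (3, 3)
  run P2 (needs (3, 0), free (3, 3)); after release of (0, 2) the pool is (3, 5)
  run P4 (needs (0, 0), free (3, 5)); after release of (2, 0) the pool is (5, 5)
  run P7 (needs (3, 4), free (5, 5)); after release of (0, 2) the pool is (5, 7)
  blocked: P9 wants (3, 9), pool (5, 7) — not enough clamps
  blocked: P3 wants (3, 9), pool (5, 7) — not enough clamps
  blocked: P1 wants (8, 9), pool (5, 7) — not enough saws and clamps
Never able to finish: P9, P3 and P1.


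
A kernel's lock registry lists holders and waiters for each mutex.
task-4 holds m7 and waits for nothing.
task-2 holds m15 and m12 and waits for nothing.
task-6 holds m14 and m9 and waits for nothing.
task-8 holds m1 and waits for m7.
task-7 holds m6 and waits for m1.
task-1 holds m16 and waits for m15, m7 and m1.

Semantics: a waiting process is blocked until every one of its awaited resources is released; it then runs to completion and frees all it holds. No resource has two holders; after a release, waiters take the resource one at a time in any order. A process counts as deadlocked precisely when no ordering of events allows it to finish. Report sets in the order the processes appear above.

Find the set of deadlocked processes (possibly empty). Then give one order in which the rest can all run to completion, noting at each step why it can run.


Nothing here is deadlocked.
Key observation: the waits form no ring: some process can always run, and its releases unblock the others one by one.
A valid finishing order for the others: task-4, task-6, task-8, task-7, task-2, task-1.
Check, step by step:
  task-4: no waits; runs immediately, freeing m7
  task-6: no waits; runs immediately, freeing m14 and m9
  task-8: everything it awaited (m7) is free; runs, freeing m1
  task-7: everything it awaited (m1) is free; runs, freeing m6
  task-2: no waits; runs immediately, freeing m15 and m12
  task-1: everything it awaited (m15, m7 and m1) is free; runs, freeing m16


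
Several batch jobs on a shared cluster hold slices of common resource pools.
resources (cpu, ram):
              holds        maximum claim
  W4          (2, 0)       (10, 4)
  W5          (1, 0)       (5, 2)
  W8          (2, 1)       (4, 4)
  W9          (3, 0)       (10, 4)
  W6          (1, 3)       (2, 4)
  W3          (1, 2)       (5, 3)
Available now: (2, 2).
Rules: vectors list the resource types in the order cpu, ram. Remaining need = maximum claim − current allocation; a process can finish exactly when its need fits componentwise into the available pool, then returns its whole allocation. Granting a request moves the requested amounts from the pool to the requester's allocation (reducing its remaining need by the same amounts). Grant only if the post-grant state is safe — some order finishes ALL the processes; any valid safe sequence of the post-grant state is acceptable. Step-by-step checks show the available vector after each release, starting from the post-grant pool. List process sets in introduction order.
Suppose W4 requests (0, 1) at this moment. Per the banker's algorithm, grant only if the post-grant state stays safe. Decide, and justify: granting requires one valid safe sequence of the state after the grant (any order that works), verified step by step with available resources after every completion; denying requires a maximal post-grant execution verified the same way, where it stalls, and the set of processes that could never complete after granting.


GRANT: granting preserves safety; a valid post-grant sequence is W6, W8, W3, W5, W9, W4.
Key observation: (2, 1) free after granting still covers W6 first, and each release covers the next.
Verifying the post-grant state step by step:
  pool = (2, 1)
  run W6 (needs (1, 1), free (2, 1)); after release of (1, 3) the pool is (3, 4)
  run W8 (needs (2, 3), free (3, 4)); after release of (2, 1) the pool is (5, 5)
  run W3 (needs (4, 1), free (5, 5)); after release of (1, 2) the pool is (6, 7)
  run W5 (needs (4, 2), free (6, 7)); after release of (1, 0) the pool is (7, 7)
  run W9 (needs (7, 4), free (7, 7)); after release of (3, 0) the pool is (10, 7)
  run W4 (needs (8, 3), free (10, 7)); after release of (2, 1) the pool is (12, 8)
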